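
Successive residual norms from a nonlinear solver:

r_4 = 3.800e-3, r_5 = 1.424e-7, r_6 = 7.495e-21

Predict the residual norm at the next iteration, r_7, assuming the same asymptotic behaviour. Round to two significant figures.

First estimate the order: p ≈ ln(r_6/r_5) / ln(r_5/r_4) = ln(7.495e-21/1.424e-7)/ln(1.424e-7/3.800e-3) = ln(5.26334e-14)/ln(3.74737e-05) ≈ 3.0000.
Then r_7 ≈ r_6·(r_6/r_5)^p = 7.495e-21·(5.26334e-14)^3.0000 = 7.495e-21·1.45809e-40 ≈ 1.093e-60.

1.1e-60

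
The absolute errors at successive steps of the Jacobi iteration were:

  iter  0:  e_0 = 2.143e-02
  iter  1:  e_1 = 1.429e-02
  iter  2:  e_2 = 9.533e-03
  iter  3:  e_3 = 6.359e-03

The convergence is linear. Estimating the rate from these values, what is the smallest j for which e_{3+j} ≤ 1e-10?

45

Rate ρ ≈ e_3/e_2 = 6.359e-03/9.533e-03 = 0.6671.
After j more steps, e_{3+j} ≈ 6.359e-03·ρ^j; need ρ^j ≤ 1e-10/6.359e-03 = 1.57257e-08.
j ≥ ln(1.57257e-08)/ln(0.6671) = -17.9680/-0.40482 = 44.385.
So 45 more iterations are needed.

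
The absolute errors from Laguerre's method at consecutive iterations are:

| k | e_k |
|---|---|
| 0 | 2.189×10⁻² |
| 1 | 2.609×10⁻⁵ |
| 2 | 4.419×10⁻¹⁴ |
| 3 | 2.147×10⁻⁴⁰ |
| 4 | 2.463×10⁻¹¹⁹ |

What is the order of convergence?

3

Consecutive ratios: e_4/e_3 = 2.463×10⁻¹¹⁹/2.147×10⁻⁴⁰ = 1.14718e-79, e_3/e_2 = 2.147×10⁻⁴⁰/4.419×10⁻¹⁴ = 4.85857e-27.
p ≈ ln(1.14718e-79)/ln(4.85857e-27) = -181.7669/-60.5891 ≈ 3.00.
So the convergence is cubic (order 3).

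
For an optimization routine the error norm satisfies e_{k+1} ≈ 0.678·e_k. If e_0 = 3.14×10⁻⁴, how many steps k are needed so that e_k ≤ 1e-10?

After k steps, e_k ≈ 3.14×10⁻⁴·0.678^k.
Need 0.678^k ≤ 1e-10/3.14×10⁻⁴ = 3.18471e-07.
k ≥ ln(3.18471e-07)/ln(0.678) = -14.9597/-0.38861 = 38.495.
Smallest integer k = 39.

39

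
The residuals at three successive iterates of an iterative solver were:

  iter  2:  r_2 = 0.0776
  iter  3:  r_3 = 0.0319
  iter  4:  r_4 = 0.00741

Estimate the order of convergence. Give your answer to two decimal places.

p ≈ ln(r_4/r_3) / ln(r_3/r_2)
  = ln(0.00741/0.0319) / ln(0.0319/0.0776)
  = ln(0.232288) / ln(0.411082)
  = -1.45978 / -0.88896 ≈ 1.64212

1.64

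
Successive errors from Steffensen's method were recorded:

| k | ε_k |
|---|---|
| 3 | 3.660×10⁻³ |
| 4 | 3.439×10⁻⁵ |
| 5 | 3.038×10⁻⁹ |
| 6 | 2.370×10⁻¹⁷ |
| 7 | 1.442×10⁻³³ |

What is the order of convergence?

Consecutive ratios: ε_7/ε_6 = 1.442×10⁻³³/2.370×10⁻¹⁷ = 6.08439e-17, ε_6/ε_5 = 2.370×10⁻¹⁷/3.038×10⁻⁹ = 7.80118e-09.
p ≈ ln(6.08439e-17)/ln(7.80118e-09) = -37.3382/-18.6690 ≈ 2.00.
So the convergence is quadratic (order 2).

2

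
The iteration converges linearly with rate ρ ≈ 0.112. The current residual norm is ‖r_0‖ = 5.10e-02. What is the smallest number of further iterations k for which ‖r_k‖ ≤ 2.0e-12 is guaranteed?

11

After k steps, ‖r_k‖ ≈ 5.10e-02·0.112^k.
Need 0.112^k ≤ 2.0e-12/5.10e-02 = 3.92157e-11.
k ≥ ln(3.92157e-11)/ln(0.112) = -23.9619/-2.18926 = 10.945.
Smallest integer k = 11.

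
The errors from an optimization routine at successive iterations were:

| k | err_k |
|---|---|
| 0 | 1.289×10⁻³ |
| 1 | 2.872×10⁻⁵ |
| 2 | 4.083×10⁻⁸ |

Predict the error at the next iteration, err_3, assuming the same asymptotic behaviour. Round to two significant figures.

First estimate the order: p ≈ ln(err_2/err_1) / ln(err_1/err_0) = ln(4.083×10⁻⁸/2.872×10⁻⁵)/ln(2.872×10⁻⁵/1.289×10⁻³) = ln(0.00142166)/ln(0.0222808) ≈ 1.7234.
Then err_3 ≈ err_2·(err_2/err_1)^p = 4.083×10⁻⁸·(0.00142166)^1.7234 = 4.083×10⁻⁸·1.23916e-05 ≈ 5.059e-13.

5.1e-13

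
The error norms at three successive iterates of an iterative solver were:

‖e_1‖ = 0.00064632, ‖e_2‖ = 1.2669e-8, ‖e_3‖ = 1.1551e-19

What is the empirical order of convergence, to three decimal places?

p ≈ ln(‖e_3‖/‖e_2‖) / ln(‖e_2‖/‖e_1‖)
  = ln(1.1551e-19/1.2669e-8) / ln(1.2669e-8/0.00064632)
  = ln(9.11753e-12) / ln(1.96017e-05)
  = -25.420822 / -10.839894 ≈ 2.345117

2.345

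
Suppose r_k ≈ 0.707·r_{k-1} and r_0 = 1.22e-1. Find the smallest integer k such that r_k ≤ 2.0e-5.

26

After k steps, r_k ≈ 1.22e-1·0.707^k.
Need 0.707^k ≤ 2.0e-5/1.22e-1 = 0.000163934.
k ≥ ln(0.000163934)/ln(0.707) = -8.7160/-0.34672 = 25.138.
Smallest integer k = 26.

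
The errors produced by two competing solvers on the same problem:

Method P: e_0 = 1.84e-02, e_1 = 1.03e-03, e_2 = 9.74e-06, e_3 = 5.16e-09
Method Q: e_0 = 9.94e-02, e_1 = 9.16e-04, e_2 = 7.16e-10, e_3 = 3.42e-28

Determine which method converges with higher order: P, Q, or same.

Q

Method P: p ≈ ln(5.16e-09/9.74e-06)/ln(9.74e-06/1.03e-03) ≈ 1.62.
Method Q: p ≈ ln(3.42e-28/7.16e-10)/ln(7.16e-10/9.16e-04) ≈ 3.00.
Method Q has the higher order (≈3.0 vs ≈1.6).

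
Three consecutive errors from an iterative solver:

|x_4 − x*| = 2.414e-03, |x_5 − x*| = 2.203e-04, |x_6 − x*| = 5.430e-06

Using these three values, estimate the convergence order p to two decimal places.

p ≈ ln(|x_6 − x*|/|x_5 − x*|) / ln(|x_5 − x*|/|x_4 − x*|)
  = ln(5.430e-06/2.203e-04) / ln(2.203e-04/2.414e-03)
  = ln(0.0246482) / ln(0.0912593)
  = -3.70305 / -2.39405 ≈ 1.54677

1.55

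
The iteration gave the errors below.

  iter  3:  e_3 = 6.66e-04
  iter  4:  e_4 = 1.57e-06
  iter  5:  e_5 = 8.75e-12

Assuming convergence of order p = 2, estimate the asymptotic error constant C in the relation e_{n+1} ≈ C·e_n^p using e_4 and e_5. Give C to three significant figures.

C ≈ e_5 / e_4^2
  = 8.75e-12 / (1.57e-06)^2
  = 8.75e-12 / 2.4649e-12 ≈ 3.5498

3.55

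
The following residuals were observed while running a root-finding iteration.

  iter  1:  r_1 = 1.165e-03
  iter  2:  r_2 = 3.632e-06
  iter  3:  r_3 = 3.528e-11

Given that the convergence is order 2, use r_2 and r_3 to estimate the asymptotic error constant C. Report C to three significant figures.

2.67

C ≈ r_3 / r_2^2
  = 3.528e-11 / (3.632e-06)^2
  = 3.528e-11 / 1.31914e-11 ≈ 2.6745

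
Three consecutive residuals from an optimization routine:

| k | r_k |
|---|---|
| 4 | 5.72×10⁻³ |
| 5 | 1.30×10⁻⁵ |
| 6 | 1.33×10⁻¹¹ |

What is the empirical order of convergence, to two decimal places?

p ≈ ln(r_6/r_5) / ln(r_5/r_4)
  = ln(1.33×10⁻¹¹/1.30×10⁻⁵) / ln(1.30×10⁻⁵/5.72×10⁻³)
  = ln(1.02308e-06) / ln(0.00227273)
  = -13.79269 / -6.08677 ≈ 2.26601

2.27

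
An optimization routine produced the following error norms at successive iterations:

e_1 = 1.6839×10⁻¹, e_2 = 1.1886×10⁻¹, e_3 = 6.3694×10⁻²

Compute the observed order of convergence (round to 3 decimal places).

p ≈ ln(e_3/e_2) / ln(e_2/e_1)
  = ln(6.3694×10⁻²/1.1886×10⁻¹) / ln(1.1886×10⁻¹/1.6839×10⁻¹)
  = ln(0.535874) / ln(0.705861)
  = -0.623856 / -0.348337 ≈ 1.790955

1.791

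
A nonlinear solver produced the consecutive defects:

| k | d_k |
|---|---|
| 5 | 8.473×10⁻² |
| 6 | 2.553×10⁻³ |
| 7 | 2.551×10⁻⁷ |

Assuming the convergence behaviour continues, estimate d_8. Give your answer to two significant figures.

First estimate the order: p ≈ ln(d_7/d_6) / ln(d_6/d_5) = ln(2.551×10⁻⁷/2.553×10⁻³)/ln(2.553×10⁻³/8.473×10⁻²) = ln(9.99217e-05)/ln(0.030131) ≈ 2.6301.
Then d_8 ≈ d_7·(d_7/d_6)^p = 2.551×10⁻⁷·(9.99217e-05)^2.6301 = 2.551×10⁻⁷·3.01096e-11 ≈ 7.681e-18.

7.7e-18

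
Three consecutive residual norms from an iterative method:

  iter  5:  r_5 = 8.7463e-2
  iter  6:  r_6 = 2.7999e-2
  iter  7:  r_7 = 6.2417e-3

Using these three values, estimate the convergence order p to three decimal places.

p ≈ ln(r_7/r_6) / ln(r_6/r_5)
  = ln(6.2417e-3/2.7999e-2) / ln(2.7999e-2/8.7463e-2)
  = ln(0.222926) / ln(0.320124)
  = -1.500915 / -1.139047 ≈ 1.317694

1.318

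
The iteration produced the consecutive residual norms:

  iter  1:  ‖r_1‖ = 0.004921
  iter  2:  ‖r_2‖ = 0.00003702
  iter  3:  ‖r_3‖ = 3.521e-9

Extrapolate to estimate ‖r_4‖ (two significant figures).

First estimate the order: p ≈ ln(‖r_3‖/‖r_2‖) / ln(‖r_2‖/‖r_1‖) = ln(3.521e-9/0.00003702)/ln(0.00003702/0.004921) = ln(9.51108e-05)/ln(0.00752286) ≈ 1.8938.
Then ‖r_4‖ ≈ ‖r_3‖·(‖r_3‖/‖r_2‖)^p = 3.521e-9·(9.51108e-05)^1.8938 = 3.521e-9·2.41864e-08 ≈ 8.516e-17.

8.5e-17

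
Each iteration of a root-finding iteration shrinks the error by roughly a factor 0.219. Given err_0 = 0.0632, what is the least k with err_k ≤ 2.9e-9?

After k steps, err_k ≈ 0.0632·0.219^k.
Need 0.219^k ≤ 2.9e-9/0.0632 = 4.58861e-08.
k ≥ ln(4.58861e-08)/ln(0.219) = -16.8971/-1.51868 = 11.126.
Smallest integer k = 12.

12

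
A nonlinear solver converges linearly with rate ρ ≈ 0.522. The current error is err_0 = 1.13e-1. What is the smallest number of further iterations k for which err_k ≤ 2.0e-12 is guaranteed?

39

After k steps, err_k ≈ 1.13e-1·0.522^k.
Need 0.522^k ≤ 2.0e-12/1.13e-1 = 1.76991e-11.
k ≥ ln(1.76991e-11)/ln(0.522) = -24.7575/-0.65009 = 38.083.
Smallest integer k = 39.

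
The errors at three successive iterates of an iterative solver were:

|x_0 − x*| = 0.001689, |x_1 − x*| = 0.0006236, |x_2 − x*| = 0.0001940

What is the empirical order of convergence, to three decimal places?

1.172

p ≈ ln(|x_2 − x*|/|x_1 − x*|) / ln(|x_1 − x*|/|x_0 − x*|)
  = ln(0.0001940/0.0006236) / ln(0.0006236/0.001689)
  = ln(0.311097) / ln(0.369213)
  = -1.167651 / -0.996382 ≈ 1.171891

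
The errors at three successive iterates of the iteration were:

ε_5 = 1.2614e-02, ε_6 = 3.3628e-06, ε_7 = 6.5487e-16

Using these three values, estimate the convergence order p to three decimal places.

2.717

p ≈ ln(ε_7/ε_6) / ln(ε_6/ε_5)
  = ln(6.5487e-16/3.3628e-06) / ln(3.3628e-06/1.2614e-02)
  = ln(1.9474e-10) / ln(0.000266593)
  = -22.359356 / -8.229787 ≈ 2.716881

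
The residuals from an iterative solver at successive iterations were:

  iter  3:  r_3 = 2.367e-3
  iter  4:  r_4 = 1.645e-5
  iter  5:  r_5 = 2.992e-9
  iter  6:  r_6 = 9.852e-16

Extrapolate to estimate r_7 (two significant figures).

5.7e-27

First estimate the order: p ≈ ln(r_6/r_5) / ln(r_5/r_4) = ln(9.852e-16/2.992e-9)/ln(2.992e-9/1.645e-5) = ln(3.29278e-07)/ln(0.000181884) ≈ 1.7332.
Then r_7 ≈ r_6·(r_6/r_5)^p = 9.852e-16·(3.29278e-07)^1.7332 = 9.852e-16·5.8162e-12 ≈ 5.73e-27.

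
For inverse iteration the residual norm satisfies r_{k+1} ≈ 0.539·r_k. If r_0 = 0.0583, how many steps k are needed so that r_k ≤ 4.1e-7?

20

After k steps, r_k ≈ 0.0583·0.539^k.
Need 0.539^k ≤ 4.1e-7/0.0583 = 7.03259e-06.
k ≥ ln(7.03259e-06)/ln(0.539) = -11.8650/-0.61804 = 19.198.
Smallest integer k = 20.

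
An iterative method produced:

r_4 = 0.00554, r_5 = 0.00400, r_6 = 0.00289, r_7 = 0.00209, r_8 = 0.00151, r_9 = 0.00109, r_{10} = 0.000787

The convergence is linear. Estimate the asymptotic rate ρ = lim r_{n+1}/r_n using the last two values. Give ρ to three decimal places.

ρ ≈ r_{10}/r_9 = 0.000787/0.00109 = 0.72202

0.722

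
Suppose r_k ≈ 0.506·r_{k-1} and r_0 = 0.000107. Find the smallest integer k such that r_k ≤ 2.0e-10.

20

After k steps, r_k ≈ 0.000107·0.506^k.
Need 0.506^k ≤ 2.0e-10/0.000107 = 1.86916e-06.
k ≥ ln(1.86916e-06)/ln(0.506) = -13.1900/-0.68122 = 19.362.
Smallest integer k = 20.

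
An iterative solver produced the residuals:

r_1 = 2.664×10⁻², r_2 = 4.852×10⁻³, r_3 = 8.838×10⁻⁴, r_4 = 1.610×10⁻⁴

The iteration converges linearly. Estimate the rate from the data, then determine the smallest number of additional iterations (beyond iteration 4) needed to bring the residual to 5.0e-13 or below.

Rate ρ ≈ r_4/r_3 = 1.610×10⁻⁴/8.838×10⁻⁴ = 0.1822.
After j more steps, r_{4+j} ≈ 1.610×10⁻⁴·ρ^j; need ρ^j ≤ 5.0e-13/1.610×10⁻⁴ = 3.10559e-09.
j ≥ ln(3.10559e-09)/ln(0.1822) = -19.5901/-1.70265 = 11.506.
So 12 more iterations are needed.

12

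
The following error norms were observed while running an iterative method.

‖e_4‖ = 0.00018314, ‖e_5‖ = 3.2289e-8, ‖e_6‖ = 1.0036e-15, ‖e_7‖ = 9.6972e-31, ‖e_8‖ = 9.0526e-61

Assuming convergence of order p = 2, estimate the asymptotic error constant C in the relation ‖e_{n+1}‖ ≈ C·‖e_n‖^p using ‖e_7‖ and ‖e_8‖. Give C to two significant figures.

C ≈ ‖e_8‖ / ‖e_7‖^2
  = 9.0526e-61 / (9.6972e-31)^2
  = 9.0526e-61 / 9.40357e-61 ≈ 0.96268

0.96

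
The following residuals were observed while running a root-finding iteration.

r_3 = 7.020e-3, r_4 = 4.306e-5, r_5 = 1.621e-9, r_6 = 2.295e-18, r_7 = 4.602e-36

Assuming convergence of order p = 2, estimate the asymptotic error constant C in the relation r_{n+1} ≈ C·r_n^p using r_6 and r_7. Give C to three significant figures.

C ≈ r_7 / r_6^2
  = 4.602e-36 / (2.295e-18)^2
  = 4.602e-36 / 5.26703e-36 ≈ 0.87374

0.874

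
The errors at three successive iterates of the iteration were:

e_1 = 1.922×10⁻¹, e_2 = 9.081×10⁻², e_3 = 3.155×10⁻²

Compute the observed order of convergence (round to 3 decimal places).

p ≈ ln(e_3/e_2) / ln(e_2/e_1)
  = ln(3.155×10⁻²/9.081×10⁻²) / ln(9.081×10⁻²/1.922×10⁻¹)
  = ln(0.347429) / ln(0.472477)
  = -1.057195 / -0.749766 ≈ 1.410033

1.410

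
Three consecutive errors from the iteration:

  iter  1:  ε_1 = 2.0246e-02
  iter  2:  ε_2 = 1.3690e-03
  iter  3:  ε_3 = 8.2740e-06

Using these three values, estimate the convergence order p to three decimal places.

p ≈ ln(ε_3/ε_2) / ln(ε_2/ε_1)
  = ln(8.2740e-06/1.3690e-03) / ln(1.3690e-03/2.0246e-02)
  = ln(0.00604383) / ln(0.0676183)
  = -5.108717 / -2.693877 ≈ 1.896418

1.896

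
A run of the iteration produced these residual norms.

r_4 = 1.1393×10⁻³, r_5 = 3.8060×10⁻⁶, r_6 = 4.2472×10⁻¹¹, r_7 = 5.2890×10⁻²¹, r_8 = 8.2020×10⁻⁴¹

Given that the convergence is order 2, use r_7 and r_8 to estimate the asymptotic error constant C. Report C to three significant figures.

C ≈ r_8 / r_7^2
  = 8.2020×10⁻⁴¹ / (5.2890×10⁻²¹)^2
  = 8.2020×10⁻⁴¹ / 2.79735e-41 ≈ 2.9321

2.93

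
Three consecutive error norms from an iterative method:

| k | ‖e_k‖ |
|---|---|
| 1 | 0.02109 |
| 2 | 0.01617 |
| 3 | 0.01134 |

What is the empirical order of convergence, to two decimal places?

1.34

p ≈ ln(‖e_3‖/‖e_2‖) / ln(‖e_2‖/‖e_1‖)
  = ln(0.01134/0.01617) / ln(0.01617/0.02109)
  = ln(0.701299) / ln(0.766714)
  = -0.35482 / -0.26564 ≈ 1.33572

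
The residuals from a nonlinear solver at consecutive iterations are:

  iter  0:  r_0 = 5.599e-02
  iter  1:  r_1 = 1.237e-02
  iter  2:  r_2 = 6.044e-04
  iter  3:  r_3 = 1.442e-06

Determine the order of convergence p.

2

Consecutive ratios: r_3/r_2 = 1.442e-06/6.044e-04 = 0.00238584, r_2/r_1 = 6.044e-04/1.237e-02 = 0.0488601.
p ≈ ln(0.00238584)/ln(0.0488601) = -6.0382/-3.0188 ≈ 2.00.
So the convergence is quadratic (order 2).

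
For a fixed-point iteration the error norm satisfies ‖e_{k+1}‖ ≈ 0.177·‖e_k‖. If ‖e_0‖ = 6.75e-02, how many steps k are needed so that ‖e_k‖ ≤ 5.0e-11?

After k steps, ‖e_k‖ ≈ 6.75e-02·0.177^k.
Need 0.177^k ≤ 5.0e-11/6.75e-02 = 7.40741e-10.
k ≥ ln(7.40741e-10)/ln(0.177) = -21.0234/-1.73161 = 12.141.
Smallest integer k = 13.

13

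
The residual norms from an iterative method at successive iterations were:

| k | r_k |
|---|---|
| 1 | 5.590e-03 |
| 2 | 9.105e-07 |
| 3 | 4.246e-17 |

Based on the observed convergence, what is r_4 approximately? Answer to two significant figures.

2.8e-45

First estimate the order: p ≈ ln(r_3/r_2) / ln(r_2/r_1) = ln(4.246e-17/9.105e-07)/ln(9.105e-07/5.590e-03) = ln(4.66337e-11)/ln(0.00016288) ≈ 2.7273.
Then r_4 ≈ r_3·(r_3/r_2)^p = 4.246e-17·(4.66337e-11)^2.7273 = 4.246e-17·6.65955e-29 ≈ 2.828e-45.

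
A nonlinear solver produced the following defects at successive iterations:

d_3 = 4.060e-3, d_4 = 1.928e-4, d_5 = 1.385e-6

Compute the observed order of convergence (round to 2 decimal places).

1.62

p ≈ ln(d_5/d_4) / ln(d_4/d_3)
  = ln(1.385e-6/1.928e-4) / ln(1.928e-4/4.060e-3)
  = ln(0.00718361) / ln(0.0474877)
  = -4.93595 / -3.04728 ≈ 1.61979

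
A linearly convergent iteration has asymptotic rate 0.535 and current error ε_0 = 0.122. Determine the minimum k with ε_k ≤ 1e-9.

After k steps, ε_k ≈ 0.122·0.535^k.
Need 0.535^k ≤ 1e-9/0.122 = 8.19672e-09.
k ≥ ln(8.19672e-09)/ln(0.535) = -18.6195/-0.62549 = 29.768.
Smallest integer k = 30.

30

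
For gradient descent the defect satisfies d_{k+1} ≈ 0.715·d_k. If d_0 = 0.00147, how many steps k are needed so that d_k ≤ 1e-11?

After k steps, d_k ≈ 0.00147·0.715^k.
Need 0.715^k ≤ 1e-11/0.00147 = 6.80272e-09.
k ≥ ln(6.80272e-09)/ln(0.715) = -18.8059/-0.33547 = 56.058.
Smallest integer k = 57.

57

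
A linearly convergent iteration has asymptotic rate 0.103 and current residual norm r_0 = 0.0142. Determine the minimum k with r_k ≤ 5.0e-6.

4

After k steps, r_k ≈ 0.0142·0.103^k.
Need 0.103^k ≤ 5.0e-6/0.0142 = 0.000352113.
k ≥ ln(0.000352113)/ln(0.103) = -7.9516/-2.27303 = 3.498.
Smallest integer k = 4.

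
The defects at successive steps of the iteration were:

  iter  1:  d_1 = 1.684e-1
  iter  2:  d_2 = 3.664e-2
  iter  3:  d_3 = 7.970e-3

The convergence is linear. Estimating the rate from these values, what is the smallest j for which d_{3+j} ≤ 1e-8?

9

Rate ρ ≈ d_3/d_2 = 7.970e-3/3.664e-2 = 0.2175.
After j more steps, d_{3+j} ≈ 7.970e-3·ρ^j; need ρ^j ≤ 1e-8/7.970e-3 = 1.25471e-06.
j ≥ ln(1.25471e-06)/ln(0.2175) = -13.5886/-1.52556 = 8.907.
So 9 more iterations are needed.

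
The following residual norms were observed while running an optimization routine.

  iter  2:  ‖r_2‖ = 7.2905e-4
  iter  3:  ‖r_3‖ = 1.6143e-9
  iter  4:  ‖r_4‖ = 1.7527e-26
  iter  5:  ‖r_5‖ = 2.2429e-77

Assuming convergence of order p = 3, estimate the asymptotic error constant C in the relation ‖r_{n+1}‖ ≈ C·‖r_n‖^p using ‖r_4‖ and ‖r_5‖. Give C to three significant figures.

C ≈ ‖r_5‖ / ‖r_4‖^3
  = 2.2429e-77 / (1.7527e-26)^3
  = 2.2429e-77 / 5.38422e-78 ≈ 4.1657

4.17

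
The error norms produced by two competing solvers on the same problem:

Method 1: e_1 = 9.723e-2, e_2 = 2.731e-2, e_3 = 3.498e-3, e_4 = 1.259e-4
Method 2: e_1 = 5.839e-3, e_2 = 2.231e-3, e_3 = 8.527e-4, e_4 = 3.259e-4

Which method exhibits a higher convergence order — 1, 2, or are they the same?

Method 1: p ≈ ln(1.259e-4/3.498e-3)/ln(3.498e-3/2.731e-2) ≈ 1.62.
Method 2: p ≈ ln(3.259e-4/8.527e-4)/ln(8.527e-4/2.231e-3) ≈ 1.00.
Method 1 has the higher order (≈1.6 vs ≈1.0).

1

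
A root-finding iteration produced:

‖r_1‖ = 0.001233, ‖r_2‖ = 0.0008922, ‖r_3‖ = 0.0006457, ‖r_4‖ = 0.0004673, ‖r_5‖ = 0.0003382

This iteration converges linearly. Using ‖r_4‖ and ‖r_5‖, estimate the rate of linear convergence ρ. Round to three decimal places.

ρ ≈ ‖r_5‖/‖r_4‖ = 0.0003382/0.0004673 = 0.72373

0.724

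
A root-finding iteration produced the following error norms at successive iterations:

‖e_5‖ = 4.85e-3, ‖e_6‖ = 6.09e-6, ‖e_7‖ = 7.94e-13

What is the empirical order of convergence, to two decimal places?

p ≈ ln(‖e_7‖/‖e_6‖) / ln(‖e_6‖/‖e_5‖)
  = ln(7.94e-13/6.09e-6) / ln(6.09e-6/4.85e-3)
  = ln(1.30378e-07) / ln(0.00125567)
  = -15.85283 / -6.68009 ≈ 2.37315

2.37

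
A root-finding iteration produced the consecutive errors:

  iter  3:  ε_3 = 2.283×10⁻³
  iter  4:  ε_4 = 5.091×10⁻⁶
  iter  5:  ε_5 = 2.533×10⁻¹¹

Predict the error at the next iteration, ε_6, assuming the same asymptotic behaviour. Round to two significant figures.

6.3e-22

First estimate the order: p ≈ ln(ε_5/ε_4) / ln(ε_4/ε_3) = ln(2.533×10⁻¹¹/5.091×10⁻⁶)/ln(5.091×10⁻⁶/2.283×10⁻³) = ln(4.97545e-06)/ln(0.00222996) ≈ 1.9999.
Then ε_6 ≈ ε_5·(ε_5/ε_4)^p = 2.533×10⁻¹¹·(4.97545e-06)^1.9999 = 2.533×10⁻¹¹·2.47853e-11 ≈ 6.278e-22.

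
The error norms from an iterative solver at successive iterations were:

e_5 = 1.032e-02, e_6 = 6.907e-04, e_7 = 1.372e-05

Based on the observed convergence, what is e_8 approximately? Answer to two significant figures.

4.7e-8

First estimate the order: p ≈ ln(e_7/e_6) / ln(e_6/e_5) = ln(1.372e-05/6.907e-04)/ln(6.907e-04/1.032e-02) = ln(0.0198639)/ln(0.0669283) ≈ 1.4492.
Then e_8 ≈ e_7·(e_7/e_6)^p = 1.372e-05·(0.0198639)^1.4492 = 1.372e-05·0.00341629 ≈ 4.687e-08.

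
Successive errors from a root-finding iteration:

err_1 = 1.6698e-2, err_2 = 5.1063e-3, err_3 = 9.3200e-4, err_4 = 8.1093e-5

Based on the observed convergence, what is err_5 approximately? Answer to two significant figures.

2.4e-6

First estimate the order: p ≈ ln(err_4/err_3) / ln(err_3/err_2) = ln(8.1093e-5/9.3200e-4)/ln(9.3200e-4/5.1063e-3) = ln(0.0870097)/ln(0.18252) ≈ 1.4356.
Then err_5 ≈ err_4·(err_4/err_3)^p = 8.1093e-5·(0.0870097)^1.4356 = 8.1093e-5·0.0300361 ≈ 2.436e-06.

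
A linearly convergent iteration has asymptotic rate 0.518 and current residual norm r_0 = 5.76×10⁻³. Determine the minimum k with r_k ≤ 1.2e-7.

17

After k steps, r_k ≈ 5.76×10⁻³·0.518^k.
Need 0.518^k ≤ 1.2e-7/5.76×10⁻³ = 2.08333e-05.
k ≥ ln(2.08333e-05)/ln(0.518) = -10.7790/-0.65778 = 16.387.
Smallest integer k = 17.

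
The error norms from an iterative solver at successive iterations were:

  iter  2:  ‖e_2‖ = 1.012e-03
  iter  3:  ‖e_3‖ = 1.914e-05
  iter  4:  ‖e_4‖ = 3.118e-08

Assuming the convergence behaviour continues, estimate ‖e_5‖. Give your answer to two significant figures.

First estimate the order: p ≈ ln(‖e_4‖/‖e_3‖) / ln(‖e_3‖/‖e_2‖) = ln(3.118e-08/1.914e-05)/ln(1.914e-05/1.012e-03) = ln(0.00162905)/ln(0.018913) ≈ 1.6179.
Then ‖e_5‖ ≈ ‖e_4‖·(‖e_4‖/‖e_3‖)^p = 3.118e-08·(0.00162905)^1.6179 = 3.118e-08·3.08453e-05 ≈ 9.618e-13.

9.6e-13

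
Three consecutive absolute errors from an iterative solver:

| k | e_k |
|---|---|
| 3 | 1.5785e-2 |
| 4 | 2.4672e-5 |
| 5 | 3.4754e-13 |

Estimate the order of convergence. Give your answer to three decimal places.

p ≈ ln(e_5/e_4) / ln(e_4/e_3)
  = ln(3.4754e-13/2.4672e-5) / ln(2.4672e-5/1.5785e-2)
  = ln(1.40864e-08) / ln(0.001563)
  = -18.078056 / -6.461148 ≈ 2.797963

2.798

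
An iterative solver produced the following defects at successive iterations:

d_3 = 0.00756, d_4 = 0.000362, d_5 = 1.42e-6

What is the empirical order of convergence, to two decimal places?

p ≈ ln(d_5/d_4) / ln(d_4/d_3)
  = ln(1.42e-6/0.000362) / ln(0.000362/0.00756)
  = ln(0.00392265) / ln(0.0478836)
  = -5.54099 / -3.03898 ≈ 1.82331

1.82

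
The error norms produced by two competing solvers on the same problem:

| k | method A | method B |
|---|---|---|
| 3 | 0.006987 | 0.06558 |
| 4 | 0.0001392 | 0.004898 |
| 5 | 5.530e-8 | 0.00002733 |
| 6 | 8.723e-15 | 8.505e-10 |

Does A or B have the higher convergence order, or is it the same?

same

Method A: p ≈ ln(8.723e-15/5.530e-8)/ln(5.530e-8/0.0001392) ≈ 2.00.
Method B: p ≈ ln(8.505e-10/0.00002733)/ln(0.00002733/0.004898) ≈ 2.00.
Both orders ≈ 2.0 — effectively the same.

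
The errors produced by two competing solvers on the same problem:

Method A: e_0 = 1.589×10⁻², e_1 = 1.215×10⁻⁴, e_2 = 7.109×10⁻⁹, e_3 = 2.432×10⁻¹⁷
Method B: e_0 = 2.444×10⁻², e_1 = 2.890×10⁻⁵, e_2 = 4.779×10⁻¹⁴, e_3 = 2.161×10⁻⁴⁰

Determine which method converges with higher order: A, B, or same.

Method A: p ≈ ln(2.432×10⁻¹⁷/7.109×10⁻⁹)/ln(7.109×10⁻⁹/1.215×10⁻⁴) ≈ 2.00.
Method B: p ≈ ln(2.161×10⁻⁴⁰/4.779×10⁻¹⁴)/ln(4.779×10⁻¹⁴/2.890×10⁻⁵) ≈ 3.00.
Method B has the higher order (≈3.0 vs ≈2.0).

B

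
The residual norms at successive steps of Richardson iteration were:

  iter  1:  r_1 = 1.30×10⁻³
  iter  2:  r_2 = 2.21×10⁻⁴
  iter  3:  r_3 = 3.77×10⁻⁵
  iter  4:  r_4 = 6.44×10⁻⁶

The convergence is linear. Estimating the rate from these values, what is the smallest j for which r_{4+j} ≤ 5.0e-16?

14

Rate ρ ≈ r_4/r_3 = 6.44×10⁻⁶/3.77×10⁻⁵ = 0.1708.
After j more steps, r_{4+j} ≈ 6.44×10⁻⁶·ρ^j; need ρ^j ≤ 5.0e-16/6.44×10⁻⁶ = 7.76398e-11.
j ≥ ln(7.76398e-11)/ln(0.1708) = -23.2789/-1.76726 = 13.172.
So 14 more iterations are needed.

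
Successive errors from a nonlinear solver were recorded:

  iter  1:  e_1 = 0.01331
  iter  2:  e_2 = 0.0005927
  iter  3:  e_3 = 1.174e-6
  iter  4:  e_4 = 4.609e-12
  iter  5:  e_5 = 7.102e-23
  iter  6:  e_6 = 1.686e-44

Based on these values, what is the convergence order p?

Consecutive ratios: e_6/e_5 = 1.686e-44/7.102e-23 = 2.37398e-22, e_5/e_4 = 7.102e-23/4.609e-12 = 1.5409e-11.
p ≈ ln(2.37398e-22)/ln(1.5409e-11) = -49.7923/-24.8961 ≈ 2.00.
So the convergence is quadratic (order 2).

2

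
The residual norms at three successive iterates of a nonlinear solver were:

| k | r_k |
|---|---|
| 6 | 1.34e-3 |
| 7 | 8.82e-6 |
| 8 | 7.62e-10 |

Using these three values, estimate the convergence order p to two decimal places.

p ≈ ln(r_8/r_7) / ln(r_7/r_6)
  = ln(7.62e-10/8.82e-6) / ln(8.82e-6/1.34e-3)
  = ln(8.63946e-05) / ln(0.00658209)
  = -9.35659 / -5.02340 ≈ 1.86260

1.86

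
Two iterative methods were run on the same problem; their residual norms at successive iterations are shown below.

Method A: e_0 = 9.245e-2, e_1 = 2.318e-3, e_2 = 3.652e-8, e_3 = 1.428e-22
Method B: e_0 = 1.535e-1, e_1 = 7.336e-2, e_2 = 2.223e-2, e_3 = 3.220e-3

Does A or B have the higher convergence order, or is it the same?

Method A: p ≈ ln(1.428e-22/3.652e-8)/ln(3.652e-8/2.318e-3) ≈ 3.00.
Method B: p ≈ ln(3.220e-3/2.223e-2)/ln(2.223e-2/7.336e-2) ≈ 1.62.
Method A has the higher order (≈3.0 vs ≈1.6).

A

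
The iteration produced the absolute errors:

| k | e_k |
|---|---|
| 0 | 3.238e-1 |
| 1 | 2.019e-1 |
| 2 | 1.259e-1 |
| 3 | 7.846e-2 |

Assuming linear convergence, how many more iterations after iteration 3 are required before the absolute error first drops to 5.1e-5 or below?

Rate ρ ≈ e_3/e_2 = 7.846e-2/1.259e-1 = 0.6232.
After j more steps, e_{3+j} ≈ 7.846e-2·ρ^j; need ρ^j ≤ 5.1e-5/7.846e-2 = 0.000650013.
j ≥ ln(0.000650013)/ln(0.6232) = -7.3385/-0.47289 = 15.518.
So 16 more iterations are needed.

16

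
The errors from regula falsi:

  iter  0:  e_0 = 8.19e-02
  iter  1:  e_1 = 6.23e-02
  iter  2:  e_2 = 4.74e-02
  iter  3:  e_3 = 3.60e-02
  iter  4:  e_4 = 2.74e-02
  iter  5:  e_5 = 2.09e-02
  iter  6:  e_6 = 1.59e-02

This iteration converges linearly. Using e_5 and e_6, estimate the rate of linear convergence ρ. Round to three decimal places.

0.761

ρ ≈ e_6/e_5 = 1.59e-02/2.09e-02 = 0.76077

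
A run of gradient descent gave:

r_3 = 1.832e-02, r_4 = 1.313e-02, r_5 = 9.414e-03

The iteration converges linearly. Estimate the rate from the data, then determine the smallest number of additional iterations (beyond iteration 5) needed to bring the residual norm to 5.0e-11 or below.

Rate ρ ≈ r_5/r_4 = 9.414e-03/1.313e-02 = 0.7170.
After j more steps, r_{5+j} ≈ 9.414e-03·ρ^j; need ρ^j ≤ 5.0e-11/9.414e-03 = 5.31124e-09.
j ≥ ln(5.31124e-09)/ln(0.7170) = -19.0534/-0.33268 = 57.272.
So 58 more iterations are needed.

58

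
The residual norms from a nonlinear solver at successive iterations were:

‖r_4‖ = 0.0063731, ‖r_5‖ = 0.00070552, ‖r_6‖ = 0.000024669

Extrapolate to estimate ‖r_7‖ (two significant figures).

1.5e-7

First estimate the order: p ≈ ln(‖r_6‖/‖r_5‖) / ln(‖r_5‖/‖r_4‖) = ln(0.000024669/0.00070552)/ln(0.00070552/0.0063731) = ln(0.0349657)/ln(0.110703) ≈ 1.5236.
Then ‖r_7‖ ≈ ‖r_6‖·(‖r_6‖/‖r_5‖)^p = 0.000024669·(0.0349657)^1.5236 = 0.000024669·0.00604078 ≈ 1.49e-07.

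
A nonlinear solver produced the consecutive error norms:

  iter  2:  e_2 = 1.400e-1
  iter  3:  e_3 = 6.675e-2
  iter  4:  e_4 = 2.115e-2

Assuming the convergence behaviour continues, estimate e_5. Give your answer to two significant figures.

First estimate the order: p ≈ ln(e_4/e_3) / ln(e_3/e_2) = ln(2.115e-2/6.675e-2)/ln(6.675e-2/1.400e-1) = ln(0.316854)/ln(0.476786) ≈ 1.5517.
Then e_5 ≈ e_4·(e_4/e_3)^p = 2.115e-2·(0.316854)^1.5517 = 2.115e-2·0.168067 ≈ 0.003555.

3.6e-3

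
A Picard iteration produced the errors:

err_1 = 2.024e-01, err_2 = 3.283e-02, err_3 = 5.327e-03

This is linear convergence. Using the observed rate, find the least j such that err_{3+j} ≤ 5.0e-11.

Rate ρ ≈ err_3/err_2 = 5.327e-03/3.283e-02 = 0.1623.
After j more steps, err_{3+j} ≈ 5.327e-03·ρ^j; need ρ^j ≤ 5.0e-11/5.327e-03 = 9.38615e-09.
j ≥ ln(9.38615e-09)/ln(0.1623) = -18.4840/-1.81831 = 10.165.
So 11 more iterations are needed.

11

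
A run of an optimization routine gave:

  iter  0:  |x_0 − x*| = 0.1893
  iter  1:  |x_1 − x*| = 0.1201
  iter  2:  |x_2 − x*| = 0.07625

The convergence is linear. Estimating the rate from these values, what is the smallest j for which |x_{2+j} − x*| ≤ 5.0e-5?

17

Rate ρ ≈ |x_2 − x*|/|x_1 − x*| = 0.07625/0.1201 = 0.6349.
After j more steps, |x_{2+j} − x*| ≈ 0.07625·ρ^j; need ρ^j ≤ 5.0e-5/0.07625 = 0.000655738.
j ≥ ln(0.000655738)/ln(0.6349) = -7.3297/-0.45429 = 16.134.
So 17 more iterations are needed.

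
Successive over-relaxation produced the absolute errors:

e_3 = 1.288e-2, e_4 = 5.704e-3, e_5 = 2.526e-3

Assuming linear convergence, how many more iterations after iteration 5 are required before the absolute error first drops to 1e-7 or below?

Rate ρ ≈ e_5/e_4 = 2.526e-3/5.704e-3 = 0.4428.
After j more steps, e_{5+j} ≈ 2.526e-3·ρ^j; need ρ^j ≤ 1e-7/2.526e-3 = 3.95883e-05.
j ≥ ln(3.95883e-05)/ln(0.4428) = -10.1370/-0.81464 = 12.444.
So 13 more iterations are needed.

13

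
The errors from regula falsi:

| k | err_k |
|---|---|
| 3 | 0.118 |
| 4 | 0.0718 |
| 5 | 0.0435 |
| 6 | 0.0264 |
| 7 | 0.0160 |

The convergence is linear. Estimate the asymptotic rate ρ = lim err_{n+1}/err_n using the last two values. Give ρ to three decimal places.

ρ ≈ err_7/err_6 = 0.0160/0.0264 = 0.60606

0.606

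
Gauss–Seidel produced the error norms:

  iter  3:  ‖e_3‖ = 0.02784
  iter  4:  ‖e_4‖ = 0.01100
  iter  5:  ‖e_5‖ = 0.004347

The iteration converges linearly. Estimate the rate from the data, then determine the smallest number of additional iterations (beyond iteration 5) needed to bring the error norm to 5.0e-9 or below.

15

Rate ρ ≈ ‖e_5‖/‖e_4‖ = 0.004347/0.01100 = 0.3952.
After j more steps, ‖e_{5+j}‖ ≈ 0.004347·ρ^j; need ρ^j ≤ 5.0e-9/0.004347 = 1.15022e-06.
j ≥ ln(1.15022e-06)/ln(0.3952) = -13.6756/-0.92836 = 14.731.
So 15 more iterations are needed.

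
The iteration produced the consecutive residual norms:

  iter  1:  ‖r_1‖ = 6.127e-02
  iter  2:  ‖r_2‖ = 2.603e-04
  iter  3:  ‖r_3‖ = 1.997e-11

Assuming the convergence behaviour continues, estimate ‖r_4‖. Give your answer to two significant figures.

First estimate the order: p ≈ ln(‖r_3‖/‖r_2‖) / ln(‖r_2‖/‖r_1‖) = ln(1.997e-11/2.603e-04)/ln(2.603e-04/6.127e-02) = ln(7.67192e-08)/ln(0.00424841) ≈ 2.9999.
Then ‖r_4‖ ≈ ‖r_3‖·(‖r_3‖/‖r_2‖)^p = 1.997e-11·(7.67192e-08)^2.9999 = 1.997e-11·4.52297e-22 ≈ 9.032e-33.

9.0e-33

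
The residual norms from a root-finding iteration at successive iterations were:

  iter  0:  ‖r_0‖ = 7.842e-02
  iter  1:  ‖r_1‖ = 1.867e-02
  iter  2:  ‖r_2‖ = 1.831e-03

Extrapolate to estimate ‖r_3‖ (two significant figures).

4.3e-5

First estimate the order: p ≈ ln(‖r_2‖/‖r_1‖) / ln(‖r_1‖/‖r_0‖) = ln(1.831e-03/1.867e-02)/ln(1.867e-02/7.842e-02) = ln(0.0980718)/ln(0.238077) ≈ 1.6180.
Then ‖r_3‖ ≈ ‖r_2‖·(‖r_2‖/‖r_1‖)^p = 1.831e-03·(0.0980718)^1.6180 = 1.831e-03·0.0233517 ≈ 4.276e-05.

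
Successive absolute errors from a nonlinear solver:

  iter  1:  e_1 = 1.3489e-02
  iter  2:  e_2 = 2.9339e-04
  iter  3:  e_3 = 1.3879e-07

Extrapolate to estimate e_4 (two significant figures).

First estimate the order: p ≈ ln(e_3/e_2) / ln(e_2/e_1) = ln(1.3879e-07/2.9339e-04)/ln(2.9339e-04/1.3489e-02) = ln(0.000473056)/ln(0.0217503) ≈ 2.0000.
Then e_4 ≈ e_3·(e_3/e_2)^p = 1.3879e-07·(0.000473056)^2.0000 = 1.3879e-07·2.23782e-07 ≈ 3.106e-14.

3.1e-14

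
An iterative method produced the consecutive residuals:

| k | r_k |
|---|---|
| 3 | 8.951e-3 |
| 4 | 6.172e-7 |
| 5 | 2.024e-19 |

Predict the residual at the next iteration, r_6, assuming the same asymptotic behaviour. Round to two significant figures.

First estimate the order: p ≈ ln(r_5/r_4) / ln(r_4/r_3) = ln(2.024e-19/6.172e-7)/ln(6.172e-7/8.951e-3) = ln(3.27933e-13)/ln(6.89532e-05) ≈ 3.0000.
Then r_6 ≈ r_5·(r_5/r_4)^p = 2.024e-19·(3.27933e-13)^3.0000 = 2.024e-19·3.52659e-38 ≈ 7.138e-57.

7.1e-57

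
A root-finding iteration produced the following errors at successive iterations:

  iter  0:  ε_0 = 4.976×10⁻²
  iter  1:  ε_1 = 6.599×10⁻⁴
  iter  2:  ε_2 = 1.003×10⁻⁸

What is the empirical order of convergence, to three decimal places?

2.566

p ≈ ln(ε_2/ε_1) / ln(ε_1/ε_0)
  = ln(1.003×10⁻⁸/6.599×10⁻⁴) / ln(6.599×10⁻⁴/4.976×10⁻²)
  = ln(1.51993e-05) / ln(0.0132617)
  = -11.094261 / -4.322875 ≈ 2.566408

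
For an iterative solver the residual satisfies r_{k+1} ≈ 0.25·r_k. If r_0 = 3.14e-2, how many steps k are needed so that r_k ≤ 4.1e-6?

7

After k steps, r_k ≈ 3.14e-2·0.25^k.
Need 0.25^k ≤ 4.1e-6/3.14e-2 = 0.000130573.
k ≥ ln(0.000130573)/ln(0.25) = -8.9436/-1.38629 = 6.451.
Smallest integer k = 7.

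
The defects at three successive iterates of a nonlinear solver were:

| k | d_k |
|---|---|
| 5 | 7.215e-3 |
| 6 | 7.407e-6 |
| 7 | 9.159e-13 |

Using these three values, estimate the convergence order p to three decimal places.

2.311

p ≈ ln(d_7/d_6) / ln(d_6/d_5)
  = ln(9.159e-13/7.407e-6) / ln(7.407e-6/7.215e-3)
  = ln(1.23653e-07) / ln(0.00102661)
  = -15.905787 / -6.881493 ≈ 2.311386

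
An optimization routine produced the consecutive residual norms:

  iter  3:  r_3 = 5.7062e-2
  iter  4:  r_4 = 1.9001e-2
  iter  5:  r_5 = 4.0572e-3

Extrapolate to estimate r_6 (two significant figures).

4.6e-4

First estimate the order: p ≈ ln(r_5/r_4) / ln(r_4/r_3) = ln(4.0572e-3/1.9001e-2)/ln(1.9001e-2/5.7062e-2) = ln(0.213526)/ln(0.332989) ≈ 1.4041.
Then r_6 ≈ r_5·(r_5/r_4)^p = 4.0572e-3·(0.213526)^1.4041 = 4.0572e-3·0.114415 ≈ 0.0004642.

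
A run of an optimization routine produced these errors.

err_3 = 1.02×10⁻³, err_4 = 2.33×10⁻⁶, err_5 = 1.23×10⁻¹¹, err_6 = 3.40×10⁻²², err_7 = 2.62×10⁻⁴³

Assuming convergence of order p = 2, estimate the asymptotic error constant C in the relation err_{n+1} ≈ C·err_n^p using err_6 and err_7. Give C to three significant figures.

C ≈ err_7 / err_6^2
  = 2.62×10⁻⁴³ / (3.40×10⁻²²)^2
  = 2.62×10⁻⁴³ / 1.156e-43 ≈ 2.2664

2.27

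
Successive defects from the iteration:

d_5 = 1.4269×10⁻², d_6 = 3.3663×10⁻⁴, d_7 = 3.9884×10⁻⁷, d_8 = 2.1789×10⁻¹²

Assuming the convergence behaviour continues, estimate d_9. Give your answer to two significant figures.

7.5e-22

First estimate the order: p ≈ ln(d_8/d_7) / ln(d_7/d_6) = ln(2.1789×10⁻¹²/3.9884×10⁻⁷)/ln(3.9884×10⁻⁷/3.3663×10⁻⁴) = ln(5.46309e-06)/ln(0.0011848) ≈ 1.7983.
Then d_9 ≈ d_8·(d_8/d_7)^p = 2.1789×10⁻¹²·(5.46309e-06)^1.7983 = 2.1789×10⁻¹²·3.43823e-10 ≈ 7.492e-22.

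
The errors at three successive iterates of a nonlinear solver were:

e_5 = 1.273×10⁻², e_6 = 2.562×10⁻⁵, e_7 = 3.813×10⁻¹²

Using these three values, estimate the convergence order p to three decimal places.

2.532

p ≈ ln(e_7/e_6) / ln(e_6/e_5)
  = ln(3.813×10⁻¹²/2.562×10⁻⁵) / ln(2.562×10⁻⁵/1.273×10⁻²)
  = ln(1.48829e-07) / ln(0.00201257)
  = -15.720468 / -6.208343 ≈ 2.532152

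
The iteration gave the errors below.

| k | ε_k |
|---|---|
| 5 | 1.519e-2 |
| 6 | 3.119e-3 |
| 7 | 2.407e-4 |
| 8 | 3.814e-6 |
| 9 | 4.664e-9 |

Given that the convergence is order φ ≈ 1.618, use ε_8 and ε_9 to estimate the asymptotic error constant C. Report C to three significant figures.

C ≈ ε_9 / ε_8^1.618
  = 4.664e-9 / (3.814e-6)^1.618
  = 4.664e-9 / 1.70873e-09 ≈ 2.7295

2.73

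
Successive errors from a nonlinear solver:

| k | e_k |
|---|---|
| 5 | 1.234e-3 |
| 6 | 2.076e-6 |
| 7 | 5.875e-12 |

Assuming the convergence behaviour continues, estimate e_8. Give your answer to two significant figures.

First estimate the order: p ≈ ln(e_7/e_6) / ln(e_6/e_5) = ln(5.875e-12/2.076e-6)/ln(2.076e-6/1.234e-3) = ln(2.82996e-06)/ln(0.00168233) ≈ 2.0000.
Then e_8 ≈ e_7·(e_7/e_6)^p = 5.875e-12·(2.82996e-06)^2.0000 = 5.875e-12·8.00867e-12 ≈ 4.705e-23.

4.7e-23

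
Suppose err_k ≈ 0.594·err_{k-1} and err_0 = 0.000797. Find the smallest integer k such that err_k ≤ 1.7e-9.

26

After k steps, err_k ≈ 0.000797·0.594^k.
Need 0.594^k ≤ 1.7e-9/0.000797 = 2.133e-06.
k ≥ ln(2.133e-06)/ln(0.594) = -13.0580/-0.52088 = 25.069.
Smallest integer k = 26.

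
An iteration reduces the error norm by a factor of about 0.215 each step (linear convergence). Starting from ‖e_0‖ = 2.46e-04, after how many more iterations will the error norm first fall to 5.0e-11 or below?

11

After k steps, ‖e_k‖ ≈ 2.46e-04·0.215^k.
Need 0.215^k ≤ 5.0e-11/2.46e-04 = 2.03252e-07.
k ≥ ln(2.03252e-07)/ln(0.215) = -15.4088/-1.53712 = 10.024.
Smallest integer k = 11.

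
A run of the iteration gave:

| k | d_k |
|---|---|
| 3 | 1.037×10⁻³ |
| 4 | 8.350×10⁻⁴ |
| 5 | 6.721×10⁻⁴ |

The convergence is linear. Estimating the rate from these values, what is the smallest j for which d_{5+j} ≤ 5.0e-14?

108

Rate ρ ≈ d_5/d_4 = 6.721×10⁻⁴/8.350×10⁻⁴ = 0.8049.
After j more steps, d_{5+j} ≈ 6.721×10⁻⁴·ρ^j; need ρ^j ≤ 5.0e-14/6.721×10⁻⁴ = 7.43937e-11.
j ≥ ln(7.43937e-11)/ln(0.8049) = -23.3216/-0.21704 = 107.453.
So 108 more iterations are needed.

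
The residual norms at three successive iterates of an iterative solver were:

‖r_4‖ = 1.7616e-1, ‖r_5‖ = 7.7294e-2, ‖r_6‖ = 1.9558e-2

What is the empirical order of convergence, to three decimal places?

1.668

p ≈ ln(‖r_6‖/‖r_5‖) / ln(‖r_5‖/‖r_4‖)
  = ln(1.9558e-2/7.7294e-2) / ln(7.7294e-2/1.7616e-1)
  = ln(0.253034) / ln(0.438772)
  = -1.374231 / -0.823775 ≈ 1.668212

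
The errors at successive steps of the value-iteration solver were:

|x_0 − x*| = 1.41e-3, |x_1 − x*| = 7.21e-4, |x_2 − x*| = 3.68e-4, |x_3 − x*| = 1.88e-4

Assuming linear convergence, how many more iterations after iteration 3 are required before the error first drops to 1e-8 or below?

Rate ρ ≈ |x_3 − x*|/|x_2 − x*| = 1.88e-4/3.68e-4 = 0.5109.
After j more steps, |x_{3+j} − x*| ≈ 1.88e-4·ρ^j; need ρ^j ≤ 1e-8/1.88e-4 = 5.31915e-05.
j ≥ ln(5.31915e-05)/ln(0.5109) = -9.8416/-0.67158 = 14.654.
So 15 more iterations are needed.

15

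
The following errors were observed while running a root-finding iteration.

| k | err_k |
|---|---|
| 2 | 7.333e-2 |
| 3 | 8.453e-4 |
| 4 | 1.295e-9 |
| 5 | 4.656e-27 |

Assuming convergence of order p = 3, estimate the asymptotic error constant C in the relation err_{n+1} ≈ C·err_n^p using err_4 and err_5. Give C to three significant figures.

C ≈ err_5 / err_4^3
  = 4.656e-27 / (1.295e-9)^3
  = 4.656e-27 / 2.17175e-27 ≈ 2.1439

2.14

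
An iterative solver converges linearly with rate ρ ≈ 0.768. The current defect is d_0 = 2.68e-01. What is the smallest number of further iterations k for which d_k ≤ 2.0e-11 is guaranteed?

89

After k steps, d_k ≈ 2.68e-01·0.768^k.
Need 0.768^k ≤ 2.0e-11/2.68e-01 = 7.46269e-11.
k ≥ ln(7.46269e-11)/ln(0.768) = -23.3185/-0.26397 = 88.338.
Smallest integer k = 89.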